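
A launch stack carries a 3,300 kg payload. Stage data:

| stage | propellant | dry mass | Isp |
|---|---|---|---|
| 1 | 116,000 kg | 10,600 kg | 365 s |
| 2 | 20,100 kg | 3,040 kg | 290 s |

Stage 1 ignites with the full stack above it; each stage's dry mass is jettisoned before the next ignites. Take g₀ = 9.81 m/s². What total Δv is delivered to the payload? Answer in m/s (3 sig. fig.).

Ignition mass of stage 1 = 116,000+10,600 + 20,100+3,040 + 3,300 = 153,040 kg.
Stage 1: m₀ = 153,040 kg, m_f = 153,040 − 116,000 = 37,040 kg; Δv = 365×9.81×ln(4.132) = 3580.7×1.4187 ≈ 5080 m/s.
Stage 2: m₀ = 26,440 kg, m_f = 26,440 − 20,100 = 6,340 kg; Δv = 290×9.81×ln(4.17) = 2844.9×1.4280 ≈ 4063 m/s.
Total Δv = 5080 + 4063 = 9143 m/s.

Δv ≈ 9140 m/s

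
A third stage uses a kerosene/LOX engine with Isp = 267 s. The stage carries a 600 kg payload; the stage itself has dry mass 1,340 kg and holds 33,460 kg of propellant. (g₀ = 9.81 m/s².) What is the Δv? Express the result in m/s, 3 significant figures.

Δv ≈ 7610 m/s

v_e = Isp · g₀ = 267 × 9.81 = 2619.3 m/s.
m₀ = payload + dry + propellant = 600 + 1,340 + 33,460 = 35,400 kg.
m_f = payload + dry = 600 + 1,340 = 1,940 kg.
By the Tsiolkovsky rocket equation, Δv = v_e · ln(m₀/m_f) = 2619.3 × ln(18.25) = 2619.3 × 2.9040 ≈ 7606.4 m/s.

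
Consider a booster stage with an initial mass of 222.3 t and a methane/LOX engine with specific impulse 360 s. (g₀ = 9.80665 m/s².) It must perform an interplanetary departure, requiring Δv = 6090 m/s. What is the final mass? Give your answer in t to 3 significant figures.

v_e = Isp · g₀ = 360 × 9.80665 = 3530.4 m/s.
From the ideal rocket equation, m₀/m_f = exp(Δv / v_e) = exp(6090 / 3530.4) = exp(1.7250) = 5.6126.
m_f = m₀ / 5.6126 = 222.3 / 5.6126 = 39.6073 t.

final mass ≈ 39.6 t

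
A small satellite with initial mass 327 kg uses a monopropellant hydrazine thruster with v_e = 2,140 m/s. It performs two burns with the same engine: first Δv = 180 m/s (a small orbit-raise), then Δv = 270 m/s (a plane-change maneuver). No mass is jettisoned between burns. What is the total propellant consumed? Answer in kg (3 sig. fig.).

total propellant consumed ≈ 62.0 kg

After the first burn: m = 327 × exp(−180/2140.0) = 327 × 0.91933 = 300.621 kg.
After the second burn: m = 300.621 × exp(−270/2140.0) = 300.621 × 0.88147 = 264.988 kg.
Total propellant = m₀ − m_final = 327 − 264.988 = 62.012 kg.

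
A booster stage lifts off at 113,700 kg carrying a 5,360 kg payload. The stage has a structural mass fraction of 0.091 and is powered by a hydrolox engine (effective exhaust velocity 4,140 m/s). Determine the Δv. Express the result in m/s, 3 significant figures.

Δv ≈ 8330 m/s

Stage wet mass = m₀ − payload = 113,700 − 5,360 = 108,340 kg.
Stage dry mass = ε × stage wet mass = 0.091 × 108,340 = 9,858.94 kg.
Burnout mass m_f = stage dry + payload = 9,858.94 + 5,360 = 15,218.94 kg.
Δv = v_e · ln(113,700/15,218.94) = 4140.0 × ln(7.471) = 4140.0 × 2.0110 ≈ 8326 m/s.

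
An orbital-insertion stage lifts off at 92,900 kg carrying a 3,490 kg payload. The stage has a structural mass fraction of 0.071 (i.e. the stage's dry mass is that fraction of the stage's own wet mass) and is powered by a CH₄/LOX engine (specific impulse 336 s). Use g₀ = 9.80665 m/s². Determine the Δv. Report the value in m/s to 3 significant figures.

Δv ≈ 7400 m/s

Stage wet mass = m₀ − payload = 92,900 − 3,490 = 89,410 kg.
Stage dry mass = ε × stage wet mass = 0.071 × 89,410 = 6,348.11 kg.
Burnout mass m_f = stage dry + payload = 6,348.11 + 3,490 = 9,838.11 kg.
v_e = Isp · g₀ = 336 × 9.80665 = 3295.0 m/s.
Rocket equation: Δv = v_e · ln(92,900/9,838.11) = 3295.0 × ln(9.443) = 3295.0 × 2.2453 ≈ 7398 m/s.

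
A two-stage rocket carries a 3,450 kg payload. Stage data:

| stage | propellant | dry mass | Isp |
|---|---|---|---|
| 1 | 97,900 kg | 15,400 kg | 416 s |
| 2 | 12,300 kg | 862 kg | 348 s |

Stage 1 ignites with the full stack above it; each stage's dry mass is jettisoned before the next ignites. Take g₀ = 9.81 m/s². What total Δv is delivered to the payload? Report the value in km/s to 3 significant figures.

Ignition mass of stage 1 = 97,900+15,400 + 12,300+862 + 3,450 = 129,912 kg.
Stage 1: m₀ = 129,912 kg, m_f = 129,912 − 97,900 = 32,012 kg; Δv = 416×9.81×ln(4.058) = 4081.0×1.4007 ≈ 5716 m/s.
Stage 2: m₀ = 16,612 kg, m_f = 16,612 − 12,300 = 4,312 kg; Δv = 348×9.81×ln(3.853) = 3413.9×1.3487 ≈ 4604 m/s.
Total Δv = 5716 + 4604 = 10320 m/s.

Δv ≈ 10.3 km/s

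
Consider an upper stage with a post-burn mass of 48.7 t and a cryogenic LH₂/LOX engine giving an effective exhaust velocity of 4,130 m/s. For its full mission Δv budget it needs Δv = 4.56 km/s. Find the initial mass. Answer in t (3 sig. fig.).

initial mass ≈ 147 t

From the ideal rocket equation, m₀/m_f = exp(Δv / v_e) = exp(4560 / 4130.0) = exp(1.1041) = 3.0166.
m₀ = m_f × 3.0166 = 48.7 × 3.0166 = 146.908 t.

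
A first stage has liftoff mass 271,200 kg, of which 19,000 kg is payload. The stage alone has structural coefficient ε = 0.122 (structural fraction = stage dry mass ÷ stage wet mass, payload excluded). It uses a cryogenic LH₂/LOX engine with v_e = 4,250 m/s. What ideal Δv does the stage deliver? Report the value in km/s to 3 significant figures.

Stage wet mass = m₀ − payload = 271,200 − 19,000 = 252,200 kg.
Stage dry mass = ε × stage wet mass = 0.122 × 252,200 = 30,768.4 kg.
Burnout mass m_f = stage dry + payload = 30,768.4 + 19,000 = 49,768.4 kg.
From the ideal rocket equation, Δv = v_e · ln(271,200/49,768.4) = 4250.0 × ln(5.449) = 4250.0 × 1.6955 ≈ 7206 m/s.

Δv ≈ 7.21 km/s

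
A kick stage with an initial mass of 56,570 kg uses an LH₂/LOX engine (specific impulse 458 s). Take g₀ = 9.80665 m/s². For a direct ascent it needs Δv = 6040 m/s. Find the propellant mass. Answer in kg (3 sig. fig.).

v_e = Isp · g₀ = 458 × 9.80665 = 4491.4 m/s.
m₀/m_f = exp(Δv / v_e) = exp(6040 / 4491.4) = exp(1.3448) = 3.8373.
m_f = 56,570 / 3.8373 = 14,742.1 kg, so propellant = m₀ − m_f = 56,570 − 14,742.1 = 41,827.9 kg.

propellant mass ≈ 41800 kg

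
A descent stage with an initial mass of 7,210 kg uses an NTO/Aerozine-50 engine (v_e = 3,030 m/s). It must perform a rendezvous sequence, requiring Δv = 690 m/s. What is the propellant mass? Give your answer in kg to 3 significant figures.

From the ideal rocket equation, m₀/m_f = exp(Δv / v_e) = exp(690 / 3030.0) = exp(0.2277) = 1.2557.
m_f = 7,210 / 1.2557 = 5,741.82 kg, so propellant = m₀ − m_f = 7,210 − 5,741.82 = 1,468.18 kg.

propellant mass ≈ 1470 kg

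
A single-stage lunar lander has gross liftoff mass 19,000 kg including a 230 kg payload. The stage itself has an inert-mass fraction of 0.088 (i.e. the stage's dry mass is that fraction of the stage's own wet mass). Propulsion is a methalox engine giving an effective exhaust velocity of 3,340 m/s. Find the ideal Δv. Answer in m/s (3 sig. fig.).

Δv ≈ 7720 m/s

Stage wet mass = m₀ − payload = 19,000 − 230 = 18,770 kg.
Stage dry mass = ε × stage wet mass = 0.088 × 18,770 = 1,651.76 kg.
Burnout mass m_f = stage dry + payload = 1,651.76 + 230 = 1,881.76 kg.
Δv = v_e · ln(19,000/1,881.76) = 3340.0 × ln(10.1) = 3340.0 × 2.3122 ≈ 7723 m/s.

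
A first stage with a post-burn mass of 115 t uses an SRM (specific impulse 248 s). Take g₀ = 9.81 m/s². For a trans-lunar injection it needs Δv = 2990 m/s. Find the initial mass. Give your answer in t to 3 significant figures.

initial mass ≈ 393 t

v_e = Isp · g₀ = 248 × 9.81 = 2432.9 m/s.
m₀/m_f = exp(Δv / v_e) = exp(2990 / 2432.9) = exp(1.2290) = 3.4178.
m₀ = m_f × 3.4178 = 115 × 3.4178 = 393.047 t.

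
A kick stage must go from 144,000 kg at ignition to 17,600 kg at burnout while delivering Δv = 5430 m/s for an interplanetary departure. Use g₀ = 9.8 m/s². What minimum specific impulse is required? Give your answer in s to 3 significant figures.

ln(m₀/m_f) = ln(144000/17600) = ln(8.182) = 2.1019.
Rocket equation: v_e = Δv / ln(m₀/m_f) = 5430 / 2.1019 = 2583.4 m/s.
Isp = v_e / g₀ = 2583.4 / 9.8 = 263.6 s.

Isp ≈ 264 s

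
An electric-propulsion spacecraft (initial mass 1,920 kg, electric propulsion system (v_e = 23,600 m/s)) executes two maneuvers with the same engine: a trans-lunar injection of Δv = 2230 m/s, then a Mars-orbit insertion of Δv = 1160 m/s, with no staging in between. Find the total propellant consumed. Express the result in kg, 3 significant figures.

total propellant consumed ≈ 257 kg

After the first burn: m = 1920 × exp(−2230/23600.0) = 1920 × 0.90984 = 1,746.89 kg.
After the second burn: m = 1,746.89 × exp(−1160/23600.0) = 1,746.89 × 0.95204 = 1,663.11 kg.
Total propellant = m₀ − m_final = 1920 − 1,663.11 = 256.89 kg.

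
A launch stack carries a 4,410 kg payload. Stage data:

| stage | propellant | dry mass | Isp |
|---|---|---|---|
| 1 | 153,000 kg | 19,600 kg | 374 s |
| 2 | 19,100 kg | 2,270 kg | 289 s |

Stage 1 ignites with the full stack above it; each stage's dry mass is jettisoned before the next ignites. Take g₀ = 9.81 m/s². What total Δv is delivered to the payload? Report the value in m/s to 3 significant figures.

Δv ≈ 9240 m/s

Ignition mass of stage 1 = 153,000+19,600 + 19,100+2,270 + 4,410 = 198,380 kg.
Stage 1: m₀ = 198,380 kg, m_f = 198,380 − 153,000 = 45,380 kg; Δv = 374×9.81×ln(4.372) = 3668.9×1.4751 ≈ 5412 m/s.
Stage 2: m₀ = 25,780 kg, m_f = 25,780 − 19,100 = 6,680 kg; Δv = 289×9.81×ln(3.859) = 2835.1×1.3505 ≈ 3829 m/s.
Total Δv = 5412 + 3829 = 9241 m/s.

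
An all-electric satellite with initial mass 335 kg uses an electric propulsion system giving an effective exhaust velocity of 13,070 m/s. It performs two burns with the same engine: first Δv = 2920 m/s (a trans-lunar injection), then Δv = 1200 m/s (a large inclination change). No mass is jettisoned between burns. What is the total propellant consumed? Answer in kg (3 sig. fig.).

total propellant consumed ≈ 90.6 kg

After the first burn: m = 335 × exp(−2920/13070.0) = 335 × 0.79978 = 267.926 kg.
After the second burn: m = 267.926 × exp(−1200/13070.0) = 267.926 × 0.91228 = 244.424 kg.
Total propellant = m₀ − m_final = 335 − 244.424 = 90.576 kg.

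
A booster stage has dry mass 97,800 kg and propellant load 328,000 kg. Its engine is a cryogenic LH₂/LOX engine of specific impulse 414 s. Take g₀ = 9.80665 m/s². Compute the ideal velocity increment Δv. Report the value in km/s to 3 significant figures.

v_e = Isp · g₀ = 414 × 9.80665 = 4060.0 m/s.
m₀ = m_dry + m_prop = 97,800 + 328,000 = 425,800 kg.
Rocket equation: Δv = v_e · ln(m₀/m_f) = 4060.0 × ln(4.354) = 4060.0 × 1.4710 ≈ 5972.4 m/s.

Δv ≈ 5.97 km/s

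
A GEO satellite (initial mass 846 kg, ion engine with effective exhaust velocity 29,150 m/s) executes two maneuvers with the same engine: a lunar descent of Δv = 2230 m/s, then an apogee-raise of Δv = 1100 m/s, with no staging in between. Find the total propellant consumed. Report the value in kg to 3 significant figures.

After the first burn: m = 846 × exp(−2230/29150.0) = 846 × 0.92635 = 783.692 kg.
After the second burn: m = 783.692 × exp(−1100/29150.0) = 783.692 × 0.96297 = 754.672 kg.
Total propellant = m₀ − m_final = 846 − 754.672 = 91.328 kg.

total propellant consumed ≈ 91.3 kg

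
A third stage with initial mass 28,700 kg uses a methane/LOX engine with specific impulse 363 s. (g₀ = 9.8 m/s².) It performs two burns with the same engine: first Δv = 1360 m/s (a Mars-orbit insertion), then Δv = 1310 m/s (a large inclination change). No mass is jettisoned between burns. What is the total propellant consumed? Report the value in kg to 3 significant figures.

v_e = Isp · g₀ = 363 × 9.8 = 3557.4 m/s.
After the first burn: m = 28700 × exp(−1360/3557.4) = 28700 × 0.68229 = 19,581.7 kg.
After the second burn: m = 19,581.7 × exp(−1310/3557.4) = 19,581.7 × 0.69195 = 13,549.6 kg.
Total propellant = m₀ − m_final = 28700 − 13,549.6 = 15,150.4 kg.

total propellant consumed ≈ 15200 kg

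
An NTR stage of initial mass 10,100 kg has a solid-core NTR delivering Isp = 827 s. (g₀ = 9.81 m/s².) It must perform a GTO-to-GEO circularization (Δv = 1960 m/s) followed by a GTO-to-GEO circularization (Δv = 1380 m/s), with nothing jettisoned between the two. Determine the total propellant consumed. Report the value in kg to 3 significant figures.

total propellant consumed ≈ 3410 kg

v_e = Isp · g₀ = 827 × 9.81 = 8112.9 m/s.
After the first burn: m = 10100 × exp(−1960/8112.9) = 10100 × 0.78538 = 7,932.34 kg.
After the second burn: m = 7,932.34 × exp(−1380/8112.9) = 7,932.34 × 0.84358 = 6,691.56 kg.
Total propellant = m₀ − m_final = 10100 − 6,691.56 = 3,408.44 kg.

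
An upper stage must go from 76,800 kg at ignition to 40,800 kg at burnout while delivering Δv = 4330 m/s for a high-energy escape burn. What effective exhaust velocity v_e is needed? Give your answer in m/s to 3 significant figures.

ln(m₀/m_f) = ln(76800/40800) = ln(1.882) = 0.6325.
Rocket equation: v_e = Δv / ln(m₀/m_f) = 4330 / 0.6325 = 6845.6 m/s.

v_e ≈ 6850 m/s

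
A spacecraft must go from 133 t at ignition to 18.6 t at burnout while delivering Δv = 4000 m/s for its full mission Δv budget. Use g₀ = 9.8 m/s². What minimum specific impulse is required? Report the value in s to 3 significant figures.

ln(m₀/m_f) = ln(133000/18600) = ln(7.151) = 1.9672.
From the ideal rocket equation, v_e = Δv / ln(m₀/m_f) = 4000 / 1.9672 = 2033.4 m/s.
Isp = v_e / g₀ = 2033.4 / 9.8 = 207.5 s.

Isp ≈ 207 s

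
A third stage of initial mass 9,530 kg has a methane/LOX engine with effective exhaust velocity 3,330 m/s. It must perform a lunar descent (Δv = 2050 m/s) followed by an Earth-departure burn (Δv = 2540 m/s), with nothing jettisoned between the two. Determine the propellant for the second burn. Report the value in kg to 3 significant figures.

propellant for the second burn ≈ 2750 kg

After the first burn: m = 9530 × exp(−2050/3330.0) = 9530 × 0.54031 = 5,149.15 kg.
After the second burn: m = 5,149.15 × exp(−2540/3330.0) = 5,149.15 × 0.46638 = 2,401.46 kg.
Second-burn propellant = 5,149.15 − 2,401.46 = 2,747.69 kg.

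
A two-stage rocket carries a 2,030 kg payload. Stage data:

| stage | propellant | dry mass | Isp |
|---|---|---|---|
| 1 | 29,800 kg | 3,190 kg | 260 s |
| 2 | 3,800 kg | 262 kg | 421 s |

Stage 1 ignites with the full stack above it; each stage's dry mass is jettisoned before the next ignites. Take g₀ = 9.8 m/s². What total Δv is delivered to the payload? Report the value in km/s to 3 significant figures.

Δv ≈ 7.70 km/s

Ignition mass of stage 1 = 29,800+3,190 + 3,800+262 + 2,030 = 39,082 kg.
Stage 1: m₀ = 39,082 kg, m_f = 39,082 − 29,800 = 9,282 kg; Δv = 260×9.8×ln(4.211) = 2548.0×1.4376 ≈ 3663 m/s.
Stage 2: m₀ = 6,092 kg, m_f = 6,092 − 3,800 = 2,292 kg; Δv = 421×9.8×ln(2.658) = 4125.8×0.9776 ≈ 4033 m/s.
Total Δv = 3663 + 4033 = 7696 m/s.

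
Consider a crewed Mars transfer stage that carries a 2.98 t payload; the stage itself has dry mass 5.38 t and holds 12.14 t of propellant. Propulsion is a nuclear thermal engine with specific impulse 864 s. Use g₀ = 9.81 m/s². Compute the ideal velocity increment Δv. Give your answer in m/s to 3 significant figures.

Δv ≈ 7600 m/s

v_e = Isp · g₀ = 864 × 9.81 = 8475.8 m/s.
m₀ = payload + dry + propellant = 2.98 + 5.38 + 12.14 = 20.5 t.
m_f = payload + dry = 2.98 + 5.38 = 8.36 t.
Rocket equation: Δv = v_e · ln(m₀/m_f) = 8475.8 × ln(2.452) = 8475.8 × 0.8970 ≈ 7602.5 m/s.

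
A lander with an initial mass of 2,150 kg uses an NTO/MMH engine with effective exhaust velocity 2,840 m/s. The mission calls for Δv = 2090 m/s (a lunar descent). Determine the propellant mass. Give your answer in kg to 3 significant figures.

propellant mass ≈ 1120 kg

m₀/m_f = exp(Δv / v_e) = exp(2090 / 2840.0) = exp(0.7359) = 2.0874.
m_f = 2,150 / 2.0874 = 1,029.99 kg, so propellant = m₀ − m_f = 2,150 − 1,029.99 = 1,120.01 kg.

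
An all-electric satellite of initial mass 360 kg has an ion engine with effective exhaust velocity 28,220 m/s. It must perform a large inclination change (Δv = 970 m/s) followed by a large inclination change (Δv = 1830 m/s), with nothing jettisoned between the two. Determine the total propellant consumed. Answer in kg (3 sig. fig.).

total propellant consumed ≈ 34.0 kg

After the first burn: m = 360 × exp(−970/28220.0) = 360 × 0.96621 = 347.836 kg.
After the second burn: m = 347.836 × exp(−1830/28220.0) = 347.836 × 0.93721 = 325.995 kg.
Total propellant = m₀ − m_final = 360 − 325.995 = 34.005 kg.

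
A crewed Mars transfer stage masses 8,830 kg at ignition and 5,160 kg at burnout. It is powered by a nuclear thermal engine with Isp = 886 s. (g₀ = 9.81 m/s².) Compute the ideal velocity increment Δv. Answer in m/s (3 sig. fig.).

Δv ≈ 4670 m/s

v_e = Isp · g₀ = 886 × 9.81 = 8691.7 m/s.
Δv = v_e · ln(m₀/m_f) = 8691.7 × ln(1.711) = 8691.7 × 0.5372 ≈ 4669.3 m/s.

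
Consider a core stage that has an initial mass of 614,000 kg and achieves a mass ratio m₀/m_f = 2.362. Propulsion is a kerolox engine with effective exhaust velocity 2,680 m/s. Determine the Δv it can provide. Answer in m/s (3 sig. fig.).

Δv ≈ 2300 m/s

Rocket equation: Δv = v_e · ln(2.362) = 2680.0 × 0.8595 ≈ 2303.5 m/s.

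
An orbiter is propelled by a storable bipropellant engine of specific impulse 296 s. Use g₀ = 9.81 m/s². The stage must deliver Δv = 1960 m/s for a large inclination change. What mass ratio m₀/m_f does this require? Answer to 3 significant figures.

v_e = Isp · g₀ = 296 × 9.81 = 2903.8 m/s.
m₀/m_f = exp(Δv / v_e) = exp(1960 / 2903.8) = exp(0.6750) = 1.9640.

mass ratio ≈ 1.96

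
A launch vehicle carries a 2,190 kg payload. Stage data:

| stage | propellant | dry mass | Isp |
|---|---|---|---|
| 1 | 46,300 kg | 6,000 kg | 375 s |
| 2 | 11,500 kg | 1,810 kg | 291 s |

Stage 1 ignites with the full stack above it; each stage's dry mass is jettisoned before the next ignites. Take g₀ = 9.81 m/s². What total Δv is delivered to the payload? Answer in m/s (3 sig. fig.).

Δv ≈ 8090 m/s

Ignition mass of stage 1 = 46,300+6,000 + 11,500+1,810 + 2,190 = 67,800 kg.
Stage 1: m₀ = 67,800 kg, m_f = 67,800 − 46,300 = 21,500 kg; Δv = 375×9.81×ln(3.153) = 3678.8×1.1485 ≈ 4225 m/s.
Stage 2: m₀ = 15,500 kg, m_f = 15,500 − 11,500 = 4,000 kg; Δv = 291×9.81×ln(3.875) = 2854.7×1.3545 ≈ 3867 m/s.
Total Δv = 4225 + 3867 = 8092 m/s.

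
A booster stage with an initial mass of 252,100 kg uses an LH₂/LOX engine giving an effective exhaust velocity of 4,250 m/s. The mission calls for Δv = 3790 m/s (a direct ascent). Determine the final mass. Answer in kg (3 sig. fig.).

final mass ≈ 103000 kg

m₀/m_f = exp(Δv / v_e) = exp(3790 / 4250.0) = exp(0.8918) = 2.4394.
m_f = m₀ / 2.4394 = 252,100 / 2.4394 = 103,345 kg.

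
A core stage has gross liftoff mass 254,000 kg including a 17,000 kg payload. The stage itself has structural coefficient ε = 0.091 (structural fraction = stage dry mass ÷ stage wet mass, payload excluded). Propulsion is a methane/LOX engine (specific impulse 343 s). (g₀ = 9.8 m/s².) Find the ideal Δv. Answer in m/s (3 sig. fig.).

Stage wet mass = m₀ − payload = 254,000 − 17,000 = 237,000 kg.
Stage dry mass = ε × stage wet mass = 0.091 × 237,000 = 21,567 kg.
Burnout mass m_f = stage dry + payload = 21,567 + 17,000 = 38,567 kg.
v_e = Isp · g₀ = 343 × 9.8 = 3361.4 m/s.
Rocket equation: Δv = v_e · ln(254,000/38,567) = 3361.4 × ln(6.586) = 3361.4 × 1.8849 ≈ 6336 m/s.

Δv ≈ 6340 m/s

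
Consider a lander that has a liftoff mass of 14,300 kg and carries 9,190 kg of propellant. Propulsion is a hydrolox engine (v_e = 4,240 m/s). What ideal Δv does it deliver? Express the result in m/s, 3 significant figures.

Δv ≈ 4360 m/s

m_f = m₀ − m_prop = 14,300 − 9,190 = 5,110 kg.
Δv = v_e · ln(m₀/m_f) = 4240.0 × ln(2.798) = 4240.0 × 1.0291 ≈ 4363.2 m/s.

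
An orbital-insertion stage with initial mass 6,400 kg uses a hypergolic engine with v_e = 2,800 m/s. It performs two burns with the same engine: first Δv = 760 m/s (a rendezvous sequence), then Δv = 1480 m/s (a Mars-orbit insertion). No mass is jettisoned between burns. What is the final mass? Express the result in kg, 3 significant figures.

final mass ≈ 2880 kg

After the first burn: m = 6400 × exp(−760/2800.0) = 6400 × 0.76229 = 4,878.66 kg.
After the second burn: m = 4,878.66 × exp(−1480/2800.0) = 4,878.66 × 0.58945 = 2,875.73 kg.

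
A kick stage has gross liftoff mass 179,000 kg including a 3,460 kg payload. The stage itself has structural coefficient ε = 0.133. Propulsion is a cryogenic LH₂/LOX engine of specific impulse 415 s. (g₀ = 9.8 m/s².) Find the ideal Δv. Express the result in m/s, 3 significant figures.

Stage wet mass = m₀ − payload = 179,000 − 3,460 = 175,540 kg.
Stage dry mass = ε × stage wet mass = 0.133 × 175,540 = 23,346.8 kg.
Burnout mass m_f = stage dry + payload = 23,346.8 + 3,460 = 26,806.8 kg.
v_e = Isp · g₀ = 415 × 9.8 = 4067.0 m/s.
Rocket equation: Δv = v_e · ln(179,000/26,806.8) = 4067.0 × ln(6.677) = 4067.0 × 1.8987 ≈ 7722 m/s.

Δv ≈ 7720 m/s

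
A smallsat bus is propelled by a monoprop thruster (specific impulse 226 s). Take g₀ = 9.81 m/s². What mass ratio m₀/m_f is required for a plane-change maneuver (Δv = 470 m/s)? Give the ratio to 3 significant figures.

v_e = Isp · g₀ = 226 × 9.81 = 2217.1 m/s.
m₀/m_f = exp(Δv / v_e) = exp(470 / 2217.1) = exp(0.2120) = 1.2361.

mass ratio ≈ 1.24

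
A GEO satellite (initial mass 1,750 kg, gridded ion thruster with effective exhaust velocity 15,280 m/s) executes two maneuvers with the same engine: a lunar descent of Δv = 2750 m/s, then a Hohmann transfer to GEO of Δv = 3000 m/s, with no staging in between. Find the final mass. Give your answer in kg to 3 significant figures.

After the first burn: m = 1750 × exp(−2750/15280.0) = 1750 × 0.83529 = 1,461.76 kg.
After the second burn: m = 1,461.76 × exp(−3000/15280.0) = 1,461.76 × 0.82174 = 1,201.19 kg.

final mass ≈ 1200 kg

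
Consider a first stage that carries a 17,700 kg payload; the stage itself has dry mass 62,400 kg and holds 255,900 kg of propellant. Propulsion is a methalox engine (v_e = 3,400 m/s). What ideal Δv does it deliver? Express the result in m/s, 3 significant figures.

m₀ = payload + dry + propellant = 17,700 + 62,400 + 255,900 = 336,000 kg.
m_f = payload + dry = 17,700 + 62,400 = 80,100 kg.
By the Tsiolkovsky rocket equation, Δv = v_e · ln(m₀/m_f) = 3400.0 × ln(4.195) = 3400.0 × 1.4338 ≈ 4875.0 m/s.

Δv ≈ 4880 m/s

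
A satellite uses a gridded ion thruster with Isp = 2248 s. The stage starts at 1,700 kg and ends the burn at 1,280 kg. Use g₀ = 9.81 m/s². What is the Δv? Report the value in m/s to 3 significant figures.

v_e = Isp · g₀ = 2248 × 9.81 = 22052.9 m/s.
Rocket equation: Δv = v_e · ln(m₀/m_f) = 22052.9 × ln(1.328) = 22052.9 × 0.2838 ≈ 6257.9 m/s.

Δv ≈ 6260 m/s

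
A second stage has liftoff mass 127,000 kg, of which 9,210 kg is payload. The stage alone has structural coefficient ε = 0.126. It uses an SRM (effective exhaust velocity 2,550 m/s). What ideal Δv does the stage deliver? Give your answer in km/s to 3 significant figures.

Δv ≈ 4.24 km/s

Stage wet mass = m₀ − payload = 127,000 − 9,210 = 117,790 kg.
Stage dry mass = ε × stage wet mass = 0.126 × 117,790 = 14,841.5 kg.
Burnout mass m_f = stage dry + payload = 14,841.5 + 9,210 = 24,051.5 kg.
Using Δv = v_e ln(m₀/m_f): Δv = v_e · ln(127,000/24,051.5) = 2550.0 × ln(5.28) = 2550.0 × 1.6640 ≈ 4243 m/s.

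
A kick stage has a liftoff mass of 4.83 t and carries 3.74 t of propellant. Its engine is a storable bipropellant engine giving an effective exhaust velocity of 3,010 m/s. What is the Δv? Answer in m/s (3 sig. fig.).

Δv ≈ 4480 m/s

m_f = m₀ − m_prop = 4.83 − 3.74 = 1.09 t.
By the Tsiolkovsky rocket equation, Δv = v_e · ln(m₀/m_f) = 3010.0 × ln(4.431) = 3010.0 × 1.4887 ≈ 4480.9 m/s.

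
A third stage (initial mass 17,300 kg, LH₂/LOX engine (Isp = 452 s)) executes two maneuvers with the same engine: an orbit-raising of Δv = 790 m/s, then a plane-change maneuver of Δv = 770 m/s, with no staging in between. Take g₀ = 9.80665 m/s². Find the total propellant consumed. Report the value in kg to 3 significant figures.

v_e = Isp · g₀ = 452 × 9.80665 = 4432.6 m/s.
After the first burn: m = 17300 × exp(−790/4432.6) = 17300 × 0.83675 = 14,475.8 kg.
After the second burn: m = 14,475.8 × exp(−770/4432.6) = 14,475.8 × 0.84054 = 12,167.5 kg.
Total propellant = m₀ − m_final = 17300 − 12,167.5 = 5,132.5 kg.

total propellant consumed ≈ 5130 kg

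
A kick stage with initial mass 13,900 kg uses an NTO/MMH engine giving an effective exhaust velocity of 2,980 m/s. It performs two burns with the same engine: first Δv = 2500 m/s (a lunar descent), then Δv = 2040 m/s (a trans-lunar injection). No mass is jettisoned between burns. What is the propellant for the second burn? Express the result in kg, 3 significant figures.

propellant for the second burn ≈ 2980 kg

After the first burn: m = 13900 × exp(−2500/2980.0) = 13900 × 0.43217 = 6,007.16 kg.
After the second burn: m = 6,007.16 × exp(−2040/2980.0) = 6,007.16 × 0.50431 = 3,029.47 kg.
Second-burn propellant = 6,007.16 − 3,029.47 = 2,977.69 kg.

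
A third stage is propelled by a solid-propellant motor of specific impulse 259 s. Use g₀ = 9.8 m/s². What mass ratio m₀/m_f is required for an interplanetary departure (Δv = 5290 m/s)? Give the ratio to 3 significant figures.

mass ratio ≈ 8.04

v_e = Isp · g₀ = 259 × 9.8 = 2538.2 m/s.
From the ideal rocket equation, m₀/m_f = exp(Δv / v_e) = exp(5290 / 2538.2) = exp(2.0842) = 8.0378.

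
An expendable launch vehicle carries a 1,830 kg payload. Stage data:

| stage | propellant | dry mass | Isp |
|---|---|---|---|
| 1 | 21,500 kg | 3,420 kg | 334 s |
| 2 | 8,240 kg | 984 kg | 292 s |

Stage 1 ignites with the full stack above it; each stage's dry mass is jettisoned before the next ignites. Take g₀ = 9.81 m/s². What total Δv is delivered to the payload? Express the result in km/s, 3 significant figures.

Δv ≈ 6.90 km/s

Ignition mass of stage 1 = 21,500+3,420 + 8,240+984 + 1,830 = 35,974 kg.
Stage 1: m₀ = 35,974 kg, m_f = 35,974 − 21,500 = 14,474 kg; Δv = 334×9.81×ln(2.485) = 3276.5×0.9104 ≈ 2983 m/s.
Stage 2: m₀ = 11,054 kg, m_f = 11,054 − 8,240 = 2,814 kg; Δv = 292×9.81×ln(3.928) = 2864.5×1.3682 ≈ 3919 m/s.
Total Δv = 2983 + 3919 = 6902 m/s.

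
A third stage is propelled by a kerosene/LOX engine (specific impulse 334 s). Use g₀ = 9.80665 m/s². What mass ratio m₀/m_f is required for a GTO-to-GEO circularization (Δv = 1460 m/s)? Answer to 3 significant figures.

v_e = Isp · g₀ = 334 × 9.80665 = 3275.4 m/s.
m₀/m_f = exp(Δv / v_e) = exp(1460 / 3275.4) = exp(0.4457) = 1.5617.

mass ratio ≈ 1.56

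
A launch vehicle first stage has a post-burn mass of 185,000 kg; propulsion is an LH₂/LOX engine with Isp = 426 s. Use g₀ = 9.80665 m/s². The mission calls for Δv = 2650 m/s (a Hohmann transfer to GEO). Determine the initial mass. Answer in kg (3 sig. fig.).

v_e = Isp · g₀ = 426 × 9.80665 = 4177.6 m/s.
By the Tsiolkovsky rocket equation, m₀/m_f = exp(Δv / v_e) = exp(2650 / 4177.6) = exp(0.6343) = 1.8858.
m₀ = m_f × 1.8858 = 185,000 × 1.8858 = 348,873 kg.

initial mass ≈ 349000 kg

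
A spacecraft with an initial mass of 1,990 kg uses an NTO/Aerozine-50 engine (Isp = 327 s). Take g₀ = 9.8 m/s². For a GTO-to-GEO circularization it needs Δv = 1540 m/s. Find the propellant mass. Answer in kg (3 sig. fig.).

propellant mass ≈ 759 kg

v_e = Isp · g₀ = 327 × 9.8 = 3204.6 m/s.
m₀/m_f = exp(Δv / v_e) = exp(1540 / 3204.6) = exp(0.4806) = 1.6170.
m_f = 1,990 / 1.6170 = 1,230.67 kg, so propellant = m₀ − m_f = 1,990 − 1,230.67 = 759.33 kg.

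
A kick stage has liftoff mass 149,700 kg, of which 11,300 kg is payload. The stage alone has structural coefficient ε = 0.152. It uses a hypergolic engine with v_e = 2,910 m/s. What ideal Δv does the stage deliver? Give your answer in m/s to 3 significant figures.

Δv ≈ 4460 m/s

Stage wet mass = m₀ − payload = 149,700 − 11,300 = 138,400 kg.
Stage dry mass = ε × stage wet mass = 0.152 × 138,400 = 21,036.8 kg.
Burnout mass m_f = stage dry + payload = 21,036.8 + 11,300 = 32,336.8 kg.
By the Tsiolkovsky rocket equation, Δv = v_e · ln(149,700/32,336.8) = 2910.0 × ln(4.629) = 2910.0 × 1.5324 ≈ 4459 m/s.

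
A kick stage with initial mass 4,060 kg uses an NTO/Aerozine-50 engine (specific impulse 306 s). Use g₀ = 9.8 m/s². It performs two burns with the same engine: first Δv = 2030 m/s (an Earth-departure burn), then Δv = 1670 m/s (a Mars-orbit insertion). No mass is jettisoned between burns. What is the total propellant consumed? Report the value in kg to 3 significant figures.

v_e = Isp · g₀ = 306 × 9.8 = 2998.8 m/s.
After the first burn: m = 4060 × exp(−2030/2998.8) = 4060 × 0.50817 = 2,063.17 kg.
After the second burn: m = 2,063.17 × exp(−1670/2998.8) = 2,063.17 × 0.57299 = 1,182.18 kg.
Total propellant = m₀ − m_final = 4060 − 1,182.18 = 2,877.82 kg.

total propellant consumed ≈ 2880 kg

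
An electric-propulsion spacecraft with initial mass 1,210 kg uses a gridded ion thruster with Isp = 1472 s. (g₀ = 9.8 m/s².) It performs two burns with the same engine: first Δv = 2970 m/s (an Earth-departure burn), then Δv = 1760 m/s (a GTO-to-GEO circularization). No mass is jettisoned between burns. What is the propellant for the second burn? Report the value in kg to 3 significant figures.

propellant for the second burn ≈ 113 kg

v_e = Isp · g₀ = 1472 × 9.8 = 14425.6 m/s.
After the first burn: m = 1210 × exp(−2970/14425.6) = 1210 × 0.81393 = 984.855 kg.
After the second burn: m = 984.855 × exp(−1760/14425.6) = 984.855 × 0.88514 = 871.735 kg.
Second-burn propellant = 984.855 − 871.735 = 113.12 kg.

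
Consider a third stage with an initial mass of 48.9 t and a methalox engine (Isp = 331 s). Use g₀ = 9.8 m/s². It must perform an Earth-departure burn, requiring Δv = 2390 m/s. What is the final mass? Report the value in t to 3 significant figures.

v_e = Isp · g₀ = 331 × 9.8 = 3243.8 m/s.
Rocket equation: m₀/m_f = exp(Δv / v_e) = exp(2390 / 3243.8) = exp(0.7368) = 2.0892.
m_f = m₀ / 2.0892 = 48.9 / 2.0892 = 23.4061 t.

final mass ≈ 23.4 t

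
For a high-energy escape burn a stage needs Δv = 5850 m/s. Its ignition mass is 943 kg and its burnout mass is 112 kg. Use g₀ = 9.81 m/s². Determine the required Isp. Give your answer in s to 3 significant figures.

Isp ≈ 280 s

ln(m₀/m_f) = ln(943/112) = ln(8.42) = 2.1306.
From the ideal rocket equation, v_e = Δv / ln(m₀/m_f) = 5850 / 2.1306 = 2745.7 m/s.
Isp = v_e / g₀ = 2745.7 / 9.81 = 279.9 s.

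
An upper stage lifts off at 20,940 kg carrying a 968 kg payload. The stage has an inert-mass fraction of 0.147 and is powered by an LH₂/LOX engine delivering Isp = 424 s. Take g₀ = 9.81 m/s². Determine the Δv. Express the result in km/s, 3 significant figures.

Stage wet mass = m₀ − payload = 20,940 − 968 = 19,972 kg.
Stage dry mass = ε × stage wet mass = 0.147 × 19,972 = 2,935.88 kg.
Burnout mass m_f = stage dry + payload = 2,935.88 + 968 = 3,903.88 kg.
v_e = Isp · g₀ = 424 × 9.81 = 4159.4 m/s.
Using Δv = v_e ln(m₀/m_f): Δv = v_e · ln(20,940/3,903.88) = 4159.4 × ln(5.364) = 4159.4 × 1.6797 ≈ 6987 m/s.

Δv ≈ 6.99 km/s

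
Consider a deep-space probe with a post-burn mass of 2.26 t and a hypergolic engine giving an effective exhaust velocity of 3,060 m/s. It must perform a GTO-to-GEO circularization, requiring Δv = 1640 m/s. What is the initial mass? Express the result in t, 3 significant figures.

initial mass ≈ 3.86 t

From the ideal rocket equation, m₀/m_f = exp(Δv / v_e) = exp(1640 / 3060.0) = exp(0.5359) = 1.7091.
m₀ = m_f × 1.7091 = 2.26 × 1.7091 = 3.86257 t.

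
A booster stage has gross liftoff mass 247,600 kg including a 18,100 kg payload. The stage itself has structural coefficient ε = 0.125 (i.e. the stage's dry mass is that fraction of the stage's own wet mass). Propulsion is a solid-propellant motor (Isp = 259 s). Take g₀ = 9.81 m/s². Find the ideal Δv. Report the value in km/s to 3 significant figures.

Δv ≈ 4.23 km/s

Stage wet mass = m₀ − payload = 247,600 − 18,100 = 229,500 kg.
Stage dry mass = ε × stage wet mass = 0.125 × 229,500 = 28,687.5 kg.
Burnout mass m_f = stage dry + payload = 28,687.5 + 18,100 = 46,787.5 kg.
v_e = Isp · g₀ = 259 × 9.81 = 2540.8 m/s.
Rocket equation: Δv = v_e · ln(247,600/46,787.5) = 2540.8 × ln(5.292) = 2540.8 × 1.6662 ≈ 4233 m/s.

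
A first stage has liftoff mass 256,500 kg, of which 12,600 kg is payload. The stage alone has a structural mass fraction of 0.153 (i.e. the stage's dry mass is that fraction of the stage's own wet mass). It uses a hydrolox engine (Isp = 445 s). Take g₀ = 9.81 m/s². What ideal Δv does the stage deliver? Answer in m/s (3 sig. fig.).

Δv ≈ 7150 m/s

Stage wet mass = m₀ − payload = 256,500 − 12,600 = 243,900 kg.
Stage dry mass = ε × stage wet mass = 0.153 × 243,900 = 37,316.7 kg.
Burnout mass m_f = stage dry + payload = 37,316.7 + 12,600 = 49,916.7 kg.
v_e = Isp · g₀ = 445 × 9.81 = 4365.4 m/s.
Δv = v_e · ln(256,500/49,916.7) = 4365.4 × ln(5.139) = 4365.4 × 1.6368 ≈ 7145 m/s.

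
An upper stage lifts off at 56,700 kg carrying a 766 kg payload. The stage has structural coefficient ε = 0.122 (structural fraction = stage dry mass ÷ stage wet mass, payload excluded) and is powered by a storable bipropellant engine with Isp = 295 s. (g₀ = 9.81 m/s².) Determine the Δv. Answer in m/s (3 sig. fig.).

Stage wet mass = m₀ − payload = 56,700 − 766 = 55,934 kg.
Stage dry mass = ε × stage wet mass = 0.122 × 55,934 = 6,823.95 kg.
Burnout mass m_f = stage dry + payload = 6,823.95 + 766 = 7,589.95 kg.
v_e = Isp · g₀ = 295 × 9.81 = 2894.0 m/s.
By the Tsiolkovsky rocket equation, Δv = v_e · ln(56,700/7,589.95) = 2894.0 × ln(7.47) = 2894.0 × 2.0109 ≈ 5820 m/s.

Δv ≈ 5820 m/s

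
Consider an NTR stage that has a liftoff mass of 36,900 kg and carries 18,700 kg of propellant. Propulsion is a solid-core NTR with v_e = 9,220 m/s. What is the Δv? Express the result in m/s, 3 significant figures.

m_f = m₀ − m_prop = 36,900 − 18,700 = 18,200 kg.
Δv = v_e · ln(m₀/m_f) = 9220.0 × ln(2.027) = 9220.0 × 0.7068 ≈ 6516.6 m/s.

Δv ≈ 6520 m/s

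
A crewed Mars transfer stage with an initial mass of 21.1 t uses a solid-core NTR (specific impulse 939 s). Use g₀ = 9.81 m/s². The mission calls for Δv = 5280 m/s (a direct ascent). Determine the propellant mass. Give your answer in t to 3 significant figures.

v_e = Isp · g₀ = 939 × 9.81 = 9211.6 m/s.
From the ideal rocket equation, m₀/m_f = exp(Δv / v_e) = exp(5280 / 9211.6) = exp(0.5732) = 1.7739.
m_f = 21.1 / 1.7739 = 11.8947 t, so propellant = m₀ − m_f = 21.1 − 11.8947 = 9.2053 t.

propellant mass ≈ 9.21 t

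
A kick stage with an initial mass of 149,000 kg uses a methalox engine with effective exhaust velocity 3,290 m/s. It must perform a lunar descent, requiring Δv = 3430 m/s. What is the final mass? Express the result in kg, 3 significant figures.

From the ideal rocket equation, m₀/m_f = exp(Δv / v_e) = exp(3430 / 3290.0) = exp(1.0426) = 2.8364.
m_f = m₀ / 2.8364 = 149,000 / 2.8364 = 52,531.4 kg.

final mass ≈ 52500 kg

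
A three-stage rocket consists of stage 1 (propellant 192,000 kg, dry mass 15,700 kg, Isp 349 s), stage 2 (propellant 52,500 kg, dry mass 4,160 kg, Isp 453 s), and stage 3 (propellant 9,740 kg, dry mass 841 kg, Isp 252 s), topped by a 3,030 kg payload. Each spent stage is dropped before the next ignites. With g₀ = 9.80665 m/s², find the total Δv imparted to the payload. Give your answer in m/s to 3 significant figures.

Δv ≈ 13200 m/s

Ignition mass of stage 1 = 192,000+15,700 + 52,500+4,160 + 9,740+841 + 3,030 = 277,971 kg.
Stage 1: m₀ = 277,971 kg, m_f = 277,971 − 192,000 = 85,971 kg; Δv = 349×9.80665×ln(3.233) = 3422.5×1.1735 ≈ 4016 m/s.
Stage 2: m₀ = 70,271 kg, m_f = 70,271 − 52,500 = 17,771 kg; Δv = 453×9.80665×ln(3.954) = 4442.4×1.3748 ≈ 6107 m/s.
Stage 3: m₀ = 13,611 kg, m_f = 13,611 − 9,740 = 3,871 kg; Δv = 252×9.80665×ln(3.516) = 2471.3×1.2574 ≈ 3107 m/s.
Total Δv = 4016 + 6107 + 3107 = 13230 m/s.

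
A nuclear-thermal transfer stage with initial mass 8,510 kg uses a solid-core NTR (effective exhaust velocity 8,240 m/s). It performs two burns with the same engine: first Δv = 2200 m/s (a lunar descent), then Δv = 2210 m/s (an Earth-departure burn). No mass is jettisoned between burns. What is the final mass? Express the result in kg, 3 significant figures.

After the first burn: m = 8510 × exp(−2200/8240.0) = 8510 × 0.76568 = 6,515.94 kg.
After the second burn: m = 6,515.94 × exp(−2210/8240.0) = 6,515.94 × 0.76475 = 4,983.07 kg.

final mass ≈ 4980 kg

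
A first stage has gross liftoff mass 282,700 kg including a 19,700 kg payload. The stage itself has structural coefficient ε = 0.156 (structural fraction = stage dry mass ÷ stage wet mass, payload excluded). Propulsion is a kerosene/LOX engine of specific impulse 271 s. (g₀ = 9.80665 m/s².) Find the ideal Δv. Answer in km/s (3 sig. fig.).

Δv ≈ 4.09 km/s

Stage wet mass = m₀ − payload = 282,700 − 19,700 = 263,000 kg.
Stage dry mass = ε × stage wet mass = 0.156 × 263,000 = 41,028 kg.
Burnout mass m_f = stage dry + payload = 41,028 + 19,700 = 60,728 kg.
v_e = Isp · g₀ = 271 × 9.80665 = 2657.6 m/s.
Δv = v_e · ln(282,700/60,728) = 2657.6 × ln(4.655) = 2657.6 × 1.5380 ≈ 4087 m/s.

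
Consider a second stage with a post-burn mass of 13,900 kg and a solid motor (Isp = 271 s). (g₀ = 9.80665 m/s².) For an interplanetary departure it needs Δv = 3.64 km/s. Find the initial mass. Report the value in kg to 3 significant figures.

initial mass ≈ 54700 kg

v_e = Isp · g₀ = 271 × 9.80665 = 2657.6 m/s.
m₀/m_f = exp(Δv / v_e) = exp(3640 / 2657.6) = exp(1.3697) = 3.9340.
m₀ = m_f × 3.9340 = 13,900 × 3.9340 = 54,682.6 kg.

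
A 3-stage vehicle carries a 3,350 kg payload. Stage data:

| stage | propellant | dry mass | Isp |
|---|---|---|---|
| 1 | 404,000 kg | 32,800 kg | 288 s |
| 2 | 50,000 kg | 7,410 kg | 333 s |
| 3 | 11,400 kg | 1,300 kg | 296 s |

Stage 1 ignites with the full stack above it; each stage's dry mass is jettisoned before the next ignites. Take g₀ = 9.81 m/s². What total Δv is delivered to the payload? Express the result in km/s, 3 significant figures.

Ignition mass of stage 1 = 404,000+32,800 + 50,000+7,410 + 11,400+1,300 + 3,350 = 510,260 kg.
Stage 1: m₀ = 510,260 kg, m_f = 510,260 − 404,000 = 106,260 kg; Δv = 288×9.81×ln(4.802) = 2825.3×1.5690 ≈ 4433 m/s.
Stage 2: m₀ = 73,460 kg, m_f = 73,460 − 50,000 = 23,460 kg; Δv = 333×9.81×ln(3.131) = 3266.7×1.1414 ≈ 3729 m/s.
Stage 3: m₀ = 16,050 kg, m_f = 16,050 − 11,400 = 4,650 kg; Δv = 296×9.81×ln(3.452) = 2903.8×1.2388 ≈ 3597 m/s.
Total Δv = 4433 + 3729 + 3597 = 11759 m/s.

Δv ≈ 11.8 km/s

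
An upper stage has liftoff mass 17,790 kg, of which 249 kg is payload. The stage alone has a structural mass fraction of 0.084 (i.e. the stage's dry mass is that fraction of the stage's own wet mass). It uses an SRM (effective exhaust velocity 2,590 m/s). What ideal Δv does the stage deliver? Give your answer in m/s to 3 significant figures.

Stage wet mass = m₀ − payload = 17,790 − 249 = 17,541 kg.
Stage dry mass = ε × stage wet mass = 0.084 × 17,541 = 1,473.44 kg.
Burnout mass m_f = stage dry + payload = 1,473.44 + 249 = 1,722.44 kg.
Using Δv = v_e ln(m₀/m_f): Δv = v_e · ln(17,790/1,722.44) = 2590.0 × ln(10.33) = 2590.0 × 2.3349 ≈ 6047 m/s.

Δv ≈ 6050 m/s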